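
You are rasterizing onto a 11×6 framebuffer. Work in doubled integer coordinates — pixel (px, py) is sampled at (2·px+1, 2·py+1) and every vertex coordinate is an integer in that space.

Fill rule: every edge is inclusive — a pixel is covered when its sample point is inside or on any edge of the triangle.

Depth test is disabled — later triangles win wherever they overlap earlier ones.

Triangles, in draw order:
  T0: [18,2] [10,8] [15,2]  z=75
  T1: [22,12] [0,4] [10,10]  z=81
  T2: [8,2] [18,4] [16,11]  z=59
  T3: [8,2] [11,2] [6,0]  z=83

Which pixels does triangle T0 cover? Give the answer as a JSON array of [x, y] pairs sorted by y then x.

T0:
  2·area = 18
  edge (18, 2)→(10, 8): d=(-8,6) inclusive
  edge (10, 8)→(15, 2): d=(5,-6) inclusive
  edge (15, 2)→(18, 2): d=(3,0) inclusive
    (7,1)@(15, 3): e=[10,5,3] → #
    (8,1)@(17, 3): e=[-2,17,3] → ·
    (6,2)@(13, 5): e=[6,3,9] → #
    (7,2)@(15, 5): e=[-6,15,9] → ·
    (5,3)@(11, 7): e=[2,1,15] → #
    (6,3)@(13, 7): e=[-10,13,15] → ·
    (5,4)@(11, 9): e=[-14,11,21] → ·
  covered (3 px):
    · · · · · · · · · · ·
    · · · · · · · # · · ·
    · · · · · · # · · · ·
    · · · · · # · · · · ·
    · · · · · · · · · · ·
    · · · · · · · · · · ·
T1:
  2·area = 52  (B↔C swapped to make it positive)
  edge (22, 12)→(10, 10): d=(-12,-2) inclusive
  edge (10, 10)→(0, 4): d=(-10,-6) inclusive
  edge (0, 4)→(22, 12): d=(22,8) inclusive
    (2,3)@(5, 7): e=[26,0,26] → #  [on edge]
    (3,3)@(7, 7): e=[30,12,10] → #
    (4,3)@(9, 7): e=[34,24,-6] → ·
    (2,4)@(5, 9): e=[2,-20,70] → ·
    (3,4)@(7, 9): e=[6,-8,54] → ·
    (4,4)@(9, 9): e=[10,4,38] → #
    (5,4)@(11, 9): e=[14,16,22] → #
    (6,4)@(13, 9): e=[18,28,6] → #
    (7,4)@(15, 9): e=[22,40,-10] → ·
    (4,5)@(9, 11): e=[-14,-16,82] → ·
    (5,5)@(11, 11): e=[-10,-4,66] → ·
    (6,5)@(13, 11): e=[-6,8,50] → ·
  covered (7 px):
    · · · · · · · · · · ·
    · · · · · · · · · · ·
    · · · · · · · · · · ·
    · · # # · · · · · · ·
    · · · · # # # · · · ·
    · · · · · · · · # # ·
T2:
  2·area = 74
  edge (8, 2)→(18, 4): d=(10,2) inclusive
  edge (18, 4)→(16, 11): d=(-2,7) inclusive
  edge (16, 11)→(8, 2): d=(-8,-9) inclusive
    (1,0)@(3, 1): e=[0,111,-37] → ·  [on edge]
    (4,1)@(9, 3): e=[8,65,1] → #
    (5,1)@(11, 3): e=[4,51,19] → #
    (6,1)@(13, 3): e=[0,37,37] → #  [on edge]
    (7,1)@(15, 3): e=[-4,23,55] → ·
    (4,2)@(9, 5): e=[28,61,-15] → ·
    (5,2)@(11, 5): e=[24,47,3] → #
    (7,2)@(15, 5): e=[16,19,39] → #
    (8,2)@(17, 5): e=[12,5,57] → #
    (9,2)@(19, 5): e=[8,-9,75] → ·
    (5,3)@(11, 7): e=[44,43,-13] → ·
    (6,3)@(13, 7): e=[40,29,5] → #
  covered (11 px):
    · · · · · · · · · · ·
    · · · · # # # · · · ·
    · · · · · # # # # · ·
    · · · · · · # # # · ·
    · · · · · · · # · · ·
    · · · · · · · · · · ·
T3:
  2·area = 6  (B↔C swapped to make it positive)
  edge (8, 2)→(6, 0): d=(-2,-2) inclusive
  edge (6, 0)→(11, 2): d=(5,2) inclusive
  edge (11, 2)→(8, 2): d=(-3,0) inclusive
    (3,0)@(7, 1): e=[0,3,3] → #  [on edge]
    (4,0)@(9, 1): e=[4,-1,3] → ·
    (3,1)@(7, 3): e=[-4,13,-3] → ·
    (4,1)@(9, 3): e=[0,9,-3] → ·  [on edge]
    (5,2)@(11, 5): e=[0,15,-9] → ·  [on edge]
    (6,3)@(13, 7): e=[0,21,-15] → ·  [on edge]
    (7,4)@(15, 9): e=[0,27,-21] → ·  [on edge]
    (8,5)@(17, 11): e=[0,33,-27] → ·  [on edge]
  covered (1 px):
    · · · # · · · · · · ·
    · · · · · · · · · · ·
    · · · · · · · · · · ·
    · · · · · · · · · · ·
    · · · · · · · · · · ·
    · · · · · · · · · · ·

Answer: [[7,1],[6,2],[5,3]]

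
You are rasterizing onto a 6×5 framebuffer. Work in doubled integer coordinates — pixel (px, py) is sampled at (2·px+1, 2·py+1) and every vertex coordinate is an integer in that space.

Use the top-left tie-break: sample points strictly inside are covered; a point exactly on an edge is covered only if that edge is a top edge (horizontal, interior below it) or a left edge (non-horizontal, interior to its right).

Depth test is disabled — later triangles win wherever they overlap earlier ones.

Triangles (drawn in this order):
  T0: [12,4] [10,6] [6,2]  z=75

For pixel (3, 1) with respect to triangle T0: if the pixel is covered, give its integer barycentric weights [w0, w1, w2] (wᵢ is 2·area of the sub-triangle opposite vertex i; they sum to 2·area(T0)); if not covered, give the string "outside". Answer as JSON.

T0:
  2·area = 16
  edge (12, 4)→(10, 6): d=(-2,2) right/bottom  bias=-1
  edge (10, 6)→(6, 2): d=(-4,-4) top-left  bias=+0
  edge (6, 2)→(12, 4): d=(6,2) right/bottom  bias=-1
    (1,0)@(3, 1): e=[24,-8,0] → ·  [on edge]
    (2,0)@(5, 1): e=[20,0,-4] → ·  [on edge]
    (3,1)@(7, 3): e=[12,0,4] → █  [on edge]
    (4,1)@(9, 3): e=[8,8,0] → ·  [on edge]
    (3,2)@(7, 5): e=[8,-8,16] → ·
    (4,2)@(9, 5): e=[4,0,12] → █  [on edge]
    (5,2)@(11, 5): e=[0,8,8] → ·  [on edge]
    (4,3)@(9, 7): e=[0,-8,24] → ·  [on edge]
    (5,3)@(11, 7): e=[-4,0,20] → ·  [on edge]
    (3,4)@(7, 9): e=[0,-24,40] → ·  [on edge]
  covered (2 px):
    · · · · · ·
    · · · █ · ·
    · · · · █ ·
    · · · · · ·
    · · · · · ·

Result: [0,4,12]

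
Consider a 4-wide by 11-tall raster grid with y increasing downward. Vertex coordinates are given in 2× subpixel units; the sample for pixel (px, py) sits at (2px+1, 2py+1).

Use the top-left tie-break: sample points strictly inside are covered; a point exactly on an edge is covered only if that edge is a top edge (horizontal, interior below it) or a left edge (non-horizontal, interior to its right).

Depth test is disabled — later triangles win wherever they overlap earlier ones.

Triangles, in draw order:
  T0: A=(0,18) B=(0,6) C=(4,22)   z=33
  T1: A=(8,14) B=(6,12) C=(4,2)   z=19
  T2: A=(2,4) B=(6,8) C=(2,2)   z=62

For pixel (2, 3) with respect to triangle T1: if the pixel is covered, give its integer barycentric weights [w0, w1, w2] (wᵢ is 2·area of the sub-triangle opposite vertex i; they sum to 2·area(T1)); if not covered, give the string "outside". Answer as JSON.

T0:
  2·area = 48
  edge (0, 18)→(0, 6): d=(0,-12) top-left  bias=+0
  edge (0, 6)→(4, 22): d=(4,16) right/bottom  bias=-1
  edge (4, 22)→(0, 18): d=(-4,-4) top-left  bias=+0
    (0,5)@(1, 11): e=[12,4,32] → █
    (1,5)@(3, 11): e=[36,-28,40] → ·
    (0,6)@(1, 13): e=[12,12,24] → █
    (1,6)@(3, 13): e=[36,-20,32] → ·
    (0,7)@(1, 15): e=[12,20,16] → █
    (1,7)@(3, 15): e=[36,-12,24] → ·
    (0,8)@(1, 17): e=[12,28,8] → █
    (1,8)@(3, 17): e=[36,-4,16] → ·
    (0,9)@(1, 19): e=[12,36,0] → █  [on edge]
    (1,9)@(3, 19): e=[36,4,8] → █
    (2,9)@(5, 19): e=[60,-28,16] → ·
    (0,10)@(1, 21): e=[12,44,-8] → ·
    (1,10)@(3, 21): e=[36,12,0] → █  [on edge]
  covered (7 px):
    · · · ·
    · · · ·
    · · · ·
    · · · ·
    · · · ·
    █ · · ·
    █ · · ·
    █ · · ·
    █ · · ·
    █ █ · ·
    · █ · ·
T1:
  2·area = 16
  edge (8, 14)→(6, 12): d=(-2,-2) top-left  bias=+0
  edge (6, 12)→(4, 2): d=(-2,-10) top-left  bias=+0
  edge (4, 2)→(8, 14): d=(4,12) right/bottom  bias=-1
    (2,2)@(5, 5): e=[12,4,0] → ·  [on edge]
    (0,3)@(1, 7): e=[0,-40,56] → ·  [on edge]
    (2,3)@(5, 7): e=[8,0,8] → █  [on edge]
    (3,3)@(7, 7): e=[12,20,-16] → ·
    (1,4)@(3, 9): e=[0,-24,40] → ·  [on edge]
    (2,4)@(5, 9): e=[4,-4,16] → ·
    (2,5)@(5, 11): e=[0,-8,24] → ·  [on edge]
    (3,5)@(7, 11): e=[4,12,0] → ·  [on edge]
    (3,6)@(7, 13): e=[0,8,8] → █  [on edge]
    (3,7)@(7, 15): e=[-4,4,16] → ·
    (3,8)@(7, 17): e=[-8,0,24] → ·  [on edge]
  covered (2 px):
    · · · ·
    · · · ·
    · · · ·
    · · █ ·
    · · · ·
    · · · ·
    · · · █
    · · · ·
    · · · ·
    · · · ·
    · · · ·
T2:
  2·area = 8  (B↔C swapped to make it positive)
  edge (2, 4)→(2, 2): d=(0,-2) top-left  bias=+0
  edge (2, 2)→(6, 8): d=(4,6) right/bottom  bias=-1
  edge (6, 8)→(2, 4): d=(-4,-4) top-left  bias=+0
    (0,1)@(1, 3): e=[-2,10,0] → ·  [on edge]
    (1,2)@(3, 5): e=[2,6,0] → █  [on edge]
    (2,2)@(5, 5): e=[6,-6,8] → ·
    (1,3)@(3, 7): e=[2,14,-8] → ·
    (2,3)@(5, 7): e=[6,2,0] → █  [on edge]
    (3,3)@(7, 7): e=[10,-10,8] → ·
    (2,4)@(5, 9): e=[6,10,-8] → ·
    (3,4)@(7, 9): e=[10,-2,0] → ·  [on edge]
  covered (2 px):
    · · · ·
    · · · ·
    · █ · ·
    · · █ ·
    · · · ·
    · · · ·
    · · · ·
    · · · ·
    · · · ·
    · · · ·
    · · · ·

Final: [0,8,8]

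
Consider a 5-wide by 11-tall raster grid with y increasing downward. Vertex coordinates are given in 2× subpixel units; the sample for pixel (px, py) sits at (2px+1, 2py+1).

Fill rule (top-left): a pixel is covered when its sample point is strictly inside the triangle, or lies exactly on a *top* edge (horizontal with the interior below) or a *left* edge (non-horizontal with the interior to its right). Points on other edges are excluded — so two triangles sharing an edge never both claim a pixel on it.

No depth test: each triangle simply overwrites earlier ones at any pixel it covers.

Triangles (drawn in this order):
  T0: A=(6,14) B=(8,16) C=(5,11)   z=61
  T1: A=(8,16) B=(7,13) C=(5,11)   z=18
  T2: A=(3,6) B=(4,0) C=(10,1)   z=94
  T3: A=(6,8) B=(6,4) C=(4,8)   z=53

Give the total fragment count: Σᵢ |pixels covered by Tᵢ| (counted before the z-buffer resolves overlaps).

T0:
  2·area = 4  (B↔C swapped to make it positive)
  edge (6, 14)→(5, 11): d=(-1,-3) top-left  bias=+0
  edge (5, 11)→(8, 16): d=(3,5) right/bottom  bias=-1
  edge (8, 16)→(6, 14): d=(-2,-2) top-left  bias=+0
    (1,2)@(3, 5): e=[0,-8,12] → .  [on edge]
    (0,4)@(1, 9): e=[-10,14,0] → .  [on edge]
    (1,5)@(3, 11): e=[-6,10,0] → .  [on edge]
    (2,5)@(5, 11): e=[0,0,4] → .  [on edge]
    (2,6)@(5, 13): e=[-2,6,0] → .  [on edge]
    (3,7)@(7, 15): e=[2,2,0] → X  [on edge]
    (4,7)@(9, 15): e=[8,-8,4] → .
    (3,8)@(7, 17): e=[0,8,-4] → .  [on edge]
    (4,8)@(9, 17): e=[6,-2,0] → .  [on edge]
  covered (1 px):
    . . . . .
    . . . . .
    . . . . .
    . . . . .
    . . . . .
    . . . . .
    . . . . .
    . . . X .
    . . . . .
    . . . . .
    . . . . .
T1:
  2·area = 4  (B↔C swapped to make it positive)
  edge (8, 16)→(5, 11): d=(-3,-5) top-left  bias=+0
  edge (5, 11)→(7, 13): d=(2,2) right/bottom  bias=-1
  edge (7, 13)→(8, 16): d=(1,3) right/bottom  bias=-1
    (1,0)@(3, 1): e=[20,-16,0] → .  [on edge]
    (0,3)@(1, 7): e=[-8,0,12] → .  [on edge]
    (2,3)@(5, 7): e=[12,-8,0] → .  [on edge]
    (1,4)@(3, 9): e=[-4,0,8] → .  [on edge]
    (2,5)@(5, 11): e=[0,0,4] → .  [on edge]
    (3,6)@(7, 13): e=[4,0,0] → .  [on edge]
    (4,7)@(9, 15): e=[8,0,-4] → .  [on edge]
    (4,9)@(9, 19): e=[-4,8,0] → .  [on edge]
  covered (0 px):
    . . . . .
    . . . . .
    . . . . .
    . . . . .
    . . . . .
    . . . . .
    . . . . .
    . . . . .
    . . . . .
    . . . . .
    . . . . .
T2:
  2·area = 37
  edge (3, 6)→(4, 0): d=(1,-6) top-left  bias=+0
  edge (4, 0)→(10, 1): d=(6,1) right/bottom  bias=-1
  edge (10, 1)→(3, 6): d=(-7,5) right/bottom  bias=-1
    (2,0)@(5, 1): e=[7,5,25] → X
    (3,0)@(7, 1): e=[19,3,15] → X
    (4,0)@(9, 1): e=[31,1,5] → X
    (2,1)@(5, 3): e=[9,17,11] → X
    (4,1)@(9, 3): e=[33,13,-9] → .
    (2,2)@(5, 5): e=[11,29,-3] → .
    (3,2)@(7, 5): e=[23,27,-13] → .
  covered (5 px):
    . . X X X
    . . X X .
    . . . . .
    . . . . .
    . . . . .
    . . . . .
    . . . . .
    . . . . .
    . . . . .
    . . . . .
    . . . . .
T3:
  2·area = 8  (B↔C swapped to make it positive)
  edge (6, 8)→(4, 8): d=(-2,0) right/bottom  bias=-1
  edge (4, 8)→(6, 4): d=(2,-4) top-left  bias=+0
  edge (6, 4)→(6, 8): d=(0,4) right/bottom  bias=-1
    (2,3)@(5, 7): e=[2,2,4] → X
    (3,3)@(7, 7): e=[2,10,-4] → .
    (2,4)@(5, 9): e=[-2,6,4] → .
  covered (1 px):
    . . . . .
    . . . . .
    . . . . .
    . . X . .
    . . . . .
    . . . . .
    . . . . .
    . . . . .
    . . . . .
    . . . . .
    . . . . .

Result: 7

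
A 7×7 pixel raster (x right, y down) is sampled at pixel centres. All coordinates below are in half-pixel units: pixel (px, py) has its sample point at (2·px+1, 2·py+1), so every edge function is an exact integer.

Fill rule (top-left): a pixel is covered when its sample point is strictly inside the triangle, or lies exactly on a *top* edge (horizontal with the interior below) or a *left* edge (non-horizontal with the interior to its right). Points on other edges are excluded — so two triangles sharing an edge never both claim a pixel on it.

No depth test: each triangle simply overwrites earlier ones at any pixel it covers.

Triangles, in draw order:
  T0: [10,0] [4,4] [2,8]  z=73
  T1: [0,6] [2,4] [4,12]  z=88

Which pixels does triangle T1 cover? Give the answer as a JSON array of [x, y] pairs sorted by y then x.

T0:
  2·area = 16  (B↔C swapped to make it positive)
  edge (10, 0)→(2, 8): d=(-8,8) right/bottom  bias=-1
  edge (2, 8)→(4, 4): d=(2,-4) top-left  bias=+0
  edge (4, 4)→(10, 0): d=(6,-4) top-left  bias=+0
    (4,0)@(9, 1): e=[0,14,2] → ·  [on edge]
    (3,1)@(7, 3): e=[0,10,6] → ·  [on edge]
    (2,2)@(5, 5): e=[0,6,10] → ·  [on edge]
    (1,3)@(3, 7): e=[0,2,14] → ·  [on edge]
    (0,4)@(1, 9): e=[0,-2,18] → ·  [on edge]
  covered (0 px):
    · · · · · · ·
    · · · · · · ·
    · · · · · · ·
    · · · · · · ·
    · · · · · · ·
    · · · · · · ·
    · · · · · · ·
T1:
  2·area = 20
  edge (0, 6)→(2, 4): d=(2,-2) top-left  bias=+0
  edge (2, 4)→(4, 12): d=(2,8) right/bottom  bias=-1
  edge (4, 12)→(0, 6): d=(-4,-6) top-left  bias=+0
    (2,0)@(5, 1): e=[0,-30,50] → ·  [on edge]
    (1,1)@(3, 3): e=[0,-10,30] → ·  [on edge]
    (0,2)@(1, 5): e=[0,10,10] → #  [on edge]
    (1,2)@(3, 5): e=[4,-6,22] → ·
    (0,3)@(1, 7): e=[4,14,2] → #
    (1,3)@(3, 7): e=[8,-2,14] → ·
    (0,4)@(1, 9): e=[8,18,-6] → ·
    (1,4)@(3, 9): e=[12,2,6] → #
    (2,4)@(5, 9): e=[16,-14,18] → ·
    (1,5)@(3, 11): e=[16,6,-2] → ·
  covered (3 px):
    · · · · · · ·
    · · · · · · ·
    # · · · · · ·
    # · · · · · ·
    · # · · · · ·
    · · · · · · ·
    · · · · · · ·

Result: [[0,2],[0,3],[1,4]]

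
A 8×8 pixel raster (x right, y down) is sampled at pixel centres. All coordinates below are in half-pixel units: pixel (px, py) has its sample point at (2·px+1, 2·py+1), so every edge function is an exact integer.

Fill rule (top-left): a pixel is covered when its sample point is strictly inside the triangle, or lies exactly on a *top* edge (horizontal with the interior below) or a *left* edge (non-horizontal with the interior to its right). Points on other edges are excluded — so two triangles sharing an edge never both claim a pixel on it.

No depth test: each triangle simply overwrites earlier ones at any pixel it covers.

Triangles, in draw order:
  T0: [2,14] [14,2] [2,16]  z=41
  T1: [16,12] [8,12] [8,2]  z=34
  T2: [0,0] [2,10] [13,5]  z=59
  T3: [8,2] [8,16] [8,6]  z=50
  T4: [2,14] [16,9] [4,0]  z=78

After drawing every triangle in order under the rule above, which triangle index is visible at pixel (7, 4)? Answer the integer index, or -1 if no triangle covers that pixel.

T0:
  2·area = 24
  edge (2, 14)→(14, 2): d=(12,-12) top-left  bias=+0
  edge (14, 2)→(2, 16): d=(-12,14) right/bottom  bias=-1
  edge (2, 16)→(2, 14): d=(0,-2) top-left  bias=+0
    (7,0)@(15, 1): e=[0,-2,26] → ·  [on edge]
    (6,1)@(13, 3): e=[0,2,22] → █  [on edge]
    (7,1)@(15, 3): e=[24,-26,26] → ·
    (5,2)@(11, 5): e=[0,6,18] → █  [on edge]
    (6,2)@(13, 5): e=[24,-22,22] → ·
    (4,3)@(9, 7): e=[0,10,14] → █  [on edge]
    (5,3)@(11, 7): e=[24,-18,18] → ·
    (3,4)@(7, 9): e=[0,14,10] → █  [on edge]
    (4,4)@(9, 9): e=[24,-14,14] → ·
    (2,5)@(5, 11): e=[0,18,6] → █  [on edge]
    (3,5)@(7, 11): e=[24,-10,10] → ·
    (1,6)@(3, 13): e=[0,22,2] → █  [on edge]
    (0,7)@(1, 15): e=[0,26,-2] → ·  [on edge]
  covered (6 px):
    · · · · · · · ·
    · · · · · · █ ·
    · · · · · █ · ·
    · · · · █ · · ·
    · · · █ · · · ·
    · · █ · · · · ·
    · █ · · · · · ·
    · · · · · · · ·
T1:
  2·area = 80
  edge (16, 12)→(8, 12): d=(-8,0) right/bottom  bias=-1
  edge (8, 12)→(8, 2): d=(0,-10) top-left  bias=+0
  edge (8, 2)→(16, 12): d=(8,10) right/bottom  bias=-1
    (4,2)@(9, 5): e=[56,10,14] → █
    (5,2)@(11, 5): e=[56,30,-6] → ·
    (4,3)@(9, 7): e=[40,10,30] → █
    (5,3)@(11, 7): e=[40,30,10] → █
    (6,3)@(13, 7): e=[40,50,-10] → ·
    (4,4)@(9, 9): e=[24,10,46] → █
    (6,4)@(13, 9): e=[24,50,6] → █
    (7,4)@(15, 9): e=[24,70,-14] → ·
    (4,5)@(9, 11): e=[8,10,62] → █
    (7,5)@(15, 11): e=[8,70,2] → █
    (4,6)@(9, 13): e=[-8,10,78] → ·
    (5,6)@(11, 13): e=[-8,30,58] → ·
  covered (10 px):
    · · · · · · · ·
    · · · · · · · ·
    · · · · █ · · ·
    · · · · █ █ · ·
    · · · · █ █ █ ·
    · · · · █ █ █ █
    · · · · · · · ·
    · · · · · · · ·
T2:
  2·area = 120  (B↔C swapped to make it positive)
  edge (0, 0)→(13, 5): d=(13,5) right/bottom  bias=-1
  edge (13, 5)→(2, 10): d=(-11,5) right/bottom  bias=-1
  edge (2, 10)→(0, 0): d=(-2,-10) top-left  bias=+0
    (0,0)@(1, 1): e=[8,104,8] → █
    (1,0)@(3, 1): e=[-2,94,28] → ·
    (0,1)@(1, 3): e=[34,82,4] → █
    (1,1)@(3, 3): e=[24,72,24] → █
    (2,1)@(5, 3): e=[14,62,44] → █
    (3,1)@(7, 3): e=[4,52,64] → █
    (4,1)@(9, 3): e=[-6,42,84] → ·
    (0,2)@(1, 5): e=[60,60,0] → █  [on edge]
    (4,2)@(9, 5): e=[20,20,80] → █
    (5,2)@(11, 5): e=[10,10,100] → █
    (6,2)@(13, 5): e=[0,0,120] → ·  [on edge]
    (0,3)@(1, 7): e=[86,38,-4] → ·
    (1,7)@(3, 15): e=[180,-60,0] → ·  [on edge]
  covered (15 px):
    █ · · · · · · ·
    █ █ █ █ · · · ·
    █ █ █ █ █ █ · ·
    · █ █ █ · · · ·
    · █ · · · · · ·
    · · · · · · · ·
    · · · · · · · ·
    · · · · · · · ·
T3:
  degenerate (2·area = 0) — covers nothing
T4:
  2·area = 186  (B↔C swapped to make it positive)
  edge (2, 14)→(4, 0): d=(2,-14) top-left  bias=+0
  edge (4, 0)→(16, 9): d=(12,9) right/bottom  bias=-1
  edge (16, 9)→(2, 14): d=(-14,5) right/bottom  bias=-1
    (2,0)@(5, 1): e=[16,3,167] → █
    (3,0)@(7, 1): e=[44,-15,157] → ·
    (2,1)@(5, 3): e=[20,27,139] → █
    (3,1)@(7, 3): e=[48,9,129] → █
    (4,1)@(9, 3): e=[76,-9,119] → ·
    (2,2)@(5, 5): e=[24,51,111] → █
    (4,2)@(9, 5): e=[80,15,91] → █
    (5,2)@(11, 5): e=[108,-3,81] → ·
    (1,3)@(3, 7): e=[0,93,93] → █  [on edge]
    (5,3)@(11, 7): e=[112,21,53] → █
    (6,3)@(13, 7): e=[140,3,43] → █
    (7,3)@(15, 7): e=[168,-15,33] → ·
  covered (24 px):
    · · █ · · · · ·
    · · █ █ · · · ·
    · · █ █ █ · · ·
    · █ █ █ █ █ █ ·
    · █ █ █ █ █ █ █
    · █ █ █ █ · · ·
    · █ · · · · · ·
    · · · · · · · ·

Z-buffer (winner per pixel, '.' = empty):
  2 . 4 . . . . .
  2 2 4 4 . . 0 .
  2 2 4 4 4 2 . .
  . 4 4 4 4 4 4 .
  . 4 4 4 4 4 4 4
  . 4 4 4 4 1 1 1
  . 4 . . . . . .
  . . . . . . . .

Final: 4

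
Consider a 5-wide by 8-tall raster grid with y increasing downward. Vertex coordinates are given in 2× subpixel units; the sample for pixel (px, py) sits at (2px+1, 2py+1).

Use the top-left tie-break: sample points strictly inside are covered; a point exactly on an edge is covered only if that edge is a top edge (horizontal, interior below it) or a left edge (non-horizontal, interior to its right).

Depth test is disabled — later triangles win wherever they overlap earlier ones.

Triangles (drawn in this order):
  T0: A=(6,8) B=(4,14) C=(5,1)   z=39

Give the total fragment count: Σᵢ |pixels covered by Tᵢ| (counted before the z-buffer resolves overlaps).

T0:
  2·area = 20
  edge (6, 8)→(4, 14): d=(-2,6) right/bottom  bias=-1
  edge (4, 14)→(5, 1): d=(1,-13) top-left  bias=+0
  edge (5, 1)→(6, 8): d=(1,7) right/bottom  bias=-1
    (2,0)@(5, 1): e=[20,0,0] → ·  [on edge]
    (2,1)@(5, 3): e=[16,2,2] → █
    (3,1)@(7, 3): e=[4,28,-12] → ·
    (2,2)@(5, 5): e=[12,4,4] → █
    (3,2)@(7, 5): e=[0,30,-10] → ·  [on edge]
    (2,3)@(5, 7): e=[8,6,6] → █
    (3,3)@(7, 7): e=[-4,32,-8] → ·
    (2,4)@(5, 9): e=[4,8,8] → █
    (3,4)@(7, 9): e=[-8,34,-6] → ·
    (2,5)@(5, 11): e=[0,10,10] → ·  [on edge]
    (3,7)@(7, 15): e=[-20,40,0] → ·  [on edge]
  covered (4 px):
    · · · · ·
    · · █ · ·
    · · █ · ·
    · · █ · ·
    · · █ · ·
    · · · · ·
    · · · · ·
    · · · · ·

Result: 4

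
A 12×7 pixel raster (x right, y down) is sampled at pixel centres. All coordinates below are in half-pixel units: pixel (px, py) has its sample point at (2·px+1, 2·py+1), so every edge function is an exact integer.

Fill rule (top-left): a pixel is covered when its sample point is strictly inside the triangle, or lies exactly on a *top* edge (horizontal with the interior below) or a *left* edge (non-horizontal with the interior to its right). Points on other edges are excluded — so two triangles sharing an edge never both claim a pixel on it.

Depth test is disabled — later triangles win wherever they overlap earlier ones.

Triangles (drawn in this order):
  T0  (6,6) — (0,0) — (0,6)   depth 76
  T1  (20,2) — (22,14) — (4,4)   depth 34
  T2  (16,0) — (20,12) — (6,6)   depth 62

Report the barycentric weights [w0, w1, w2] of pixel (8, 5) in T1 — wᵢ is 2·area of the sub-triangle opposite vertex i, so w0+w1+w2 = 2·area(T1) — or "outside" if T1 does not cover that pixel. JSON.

T0:
  2·area = 36  (B↔C swapped to make it positive)
  edge (6, 6)→(0, 6): d=(-6,0) right/bottom  bias=-1
  edge (0, 6)→(0, 0): d=(0,-6) top-left  bias=+0
  edge (0, 0)→(6, 6): d=(6,6) right/bottom  bias=-1
    (0,0)@(1, 1): e=[30,6,0] → .  [on edge]
    (0,1)@(1, 3): e=[18,6,12] → X
    (1,1)@(3, 3): e=[18,18,0] → .  [on edge]
    (0,2)@(1, 5): e=[6,6,24] → X
    (1,2)@(3, 5): e=[6,18,12] → X
    (2,2)@(5, 5): e=[6,30,0] → .  [on edge]
    (0,3)@(1, 7): e=[-6,6,36] → .
    (1,3)@(3, 7): e=[-6,18,24] → .
    (3,3)@(7, 7): e=[-6,42,0] → .  [on edge]
    (4,4)@(9, 9): e=[-18,54,0] → .  [on edge]
    (5,5)@(11, 11): e=[-30,66,0] → .  [on edge]
    (6,6)@(13, 13): e=[-42,78,0] → .  [on edge]
  covered (3 px):
    . . . . . . . . . . . .
    X . . . . . . . . . . .
    X X . . . . . . . . . .
    . . . . . . . . . . . .
    . . . . . . . . . . . .
    . . . . . . . . . . . .
    . . . . . . . . . . . .
T1:
  2·area = 196
  edge (20, 2)→(22, 14): d=(2,12) right/bottom  bias=-1
  edge (22, 14)→(4, 4): d=(-18,-10) top-left  bias=+0
  edge (4, 4)→(20, 2): d=(16,-2) top-left  bias=+0
    (6,1)@(13, 3): e=[86,108,2] → X
    (7,1)@(15, 3): e=[62,128,6] → X
    (8,1)@(17, 3): e=[38,148,10] → X
    (9,1)@(19, 3): e=[14,168,14] → X
    (10,1)@(21, 3): e=[-10,188,18] → .
    (3,2)@(7, 5): e=[162,12,22] → X
    (4,2)@(9, 5): e=[138,32,26] → X
    (5,2)@(11, 5): e=[114,52,30] → X
    (10,2)@(21, 5): e=[-6,152,50] → .
    (3,3)@(7, 7): e=[166,-24,54] → .
    (4,3)@(9, 7): e=[142,-4,58] → .
    (5,3)@(11, 7): e=[118,16,62] → X
    (6,4)@(13, 9): e=[98,0,98] → X  [on edge]
  covered (25 px):
    . . . . . . . . . . . .
    . . . . . . X X X X . .
    . . . X X X X X X X . .
    . . . . . X X X X X . .
    . . . . . . X X X X X .
    . . . . . . . . X X X .
    . . . . . . . . . . X .
T2:
  2·area = 144
  edge (16, 0)→(20, 12): d=(4,12) right/bottom  bias=-1
  edge (20, 12)→(6, 6): d=(-14,-6) top-left  bias=+0
  edge (6, 6)→(16, 0): d=(10,-6) top-left  bias=+0
    (7,0)@(15, 1): e=[16,124,4] → X
    (8,0)@(17, 1): e=[-8,136,16] → .
    (5,1)@(11, 3): e=[72,72,0] → X  [on edge]
    (6,1)@(13, 3): e=[48,84,12] → X
    (8,1)@(17, 3): e=[0,108,36] → .  [on edge]
    (4,2)@(9, 5): e=[104,32,8] → X
    (8,2)@(17, 5): e=[8,80,56] → X
    (9,2)@(19, 5): e=[-16,92,68] → .
    (4,3)@(9, 7): e=[112,4,28] → X
    (9,3)@(19, 7): e=[-8,64,88] → .
    (0,4)@(1, 9): e=[216,-72,0] → .  [on edge]
    (4,4)@(9, 9): e=[120,-24,48] → .
    (6,4)@(13, 9): e=[72,0,72] → X  [on edge]
    (9,4)@(19, 9): e=[0,36,108] → .  [on edge]
  covered (18 px):
    . . . . . . . X . . . .
    . . . . . X X X . . . .
    . . . . X X X X X . . .
    . . . . X X X X X . . .
    . . . . . . X X X . . .
    . . . . . . . . . X . .
    . . . . . . . . . . . .

Result: [4,138,54]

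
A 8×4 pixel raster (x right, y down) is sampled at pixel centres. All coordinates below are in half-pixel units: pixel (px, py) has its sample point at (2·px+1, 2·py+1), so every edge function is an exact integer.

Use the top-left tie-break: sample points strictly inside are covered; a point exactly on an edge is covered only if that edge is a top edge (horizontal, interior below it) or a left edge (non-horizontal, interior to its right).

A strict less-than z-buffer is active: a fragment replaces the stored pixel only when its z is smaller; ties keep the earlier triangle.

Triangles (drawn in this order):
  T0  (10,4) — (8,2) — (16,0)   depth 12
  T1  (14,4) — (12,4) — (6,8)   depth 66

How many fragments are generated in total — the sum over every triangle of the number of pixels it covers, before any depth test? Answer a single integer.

T0:
  2·area = 20
  edge (10, 4)→(8, 2): d=(-2,-2) top-left  bias=+0
  edge (8, 2)→(16, 0): d=(8,-2) top-left  bias=+0
  edge (16, 0)→(10, 4): d=(-6,4) right/bottom  bias=-1
    (3,0)@(7, 1): e=[0,-10,30] → .  [on edge]
    (6,0)@(13, 1): e=[12,2,6] → X
    (7,0)@(15, 1): e=[16,6,-2] → .
    (4,1)@(9, 3): e=[0,10,10] → X  [on edge]
    (5,1)@(11, 3): e=[4,14,2] → X
    (6,1)@(13, 3): e=[8,18,-6] → .
    (4,2)@(9, 5): e=[-4,26,-2] → .
    (5,2)@(11, 5): e=[0,30,-10] → .  [on edge]
    (6,3)@(13, 7): e=[0,50,-30] → .  [on edge]
  covered (3 px):
    . . . . . . X .
    . . . . X X . .
    . . . . . . . .
    . . . . . . . .
T1:
  2·area = 8  (B↔C swapped to make it positive)
  edge (14, 4)→(6, 8): d=(-8,4) right/bottom  bias=-1
  edge (6, 8)→(12, 4): d=(6,-4) top-left  bias=+0
  edge (12, 4)→(14, 4): d=(2,0) top-left  bias=+0
    (5,2)@(11, 5): e=[4,2,2] → X
    (6,2)@(13, 5): e=[-4,10,2] → .
    (5,3)@(11, 7): e=[-12,14,6] → .
  covered (1 px):
    . . . . . . . .
    . . . . . . . .
    . . . . . X . .
    . . . . . . . .

Result: 4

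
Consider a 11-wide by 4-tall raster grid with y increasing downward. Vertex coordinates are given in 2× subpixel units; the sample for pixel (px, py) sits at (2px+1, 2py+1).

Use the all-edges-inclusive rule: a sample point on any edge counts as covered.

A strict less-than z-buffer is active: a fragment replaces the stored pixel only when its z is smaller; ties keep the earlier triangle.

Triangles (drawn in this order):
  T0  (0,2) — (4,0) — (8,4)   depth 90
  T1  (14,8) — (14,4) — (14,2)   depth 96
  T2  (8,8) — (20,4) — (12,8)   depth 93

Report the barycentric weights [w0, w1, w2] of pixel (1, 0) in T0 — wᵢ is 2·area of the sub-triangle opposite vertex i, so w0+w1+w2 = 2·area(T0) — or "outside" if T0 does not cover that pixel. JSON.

T0:
  2·area = 24
  edge (0, 2)→(4, 0): d=(4,-2) inclusive
  edge (4, 0)→(8, 4): d=(4,4) inclusive
  edge (8, 4)→(0, 2): d=(-8,-2) inclusive
    (1,0)@(3, 1): e=[2,8,14] → X
    (2,0)@(5, 1): e=[6,0,18] → X  [on edge]
    (3,0)@(7, 1): e=[10,-8,22] → .
    (1,1)@(3, 3): e=[10,16,-2] → .
    (2,1)@(5, 3): e=[14,8,2] → X
    (3,1)@(7, 3): e=[18,0,6] → X  [on edge]
    (4,1)@(9, 3): e=[22,-8,10] → .
    (2,2)@(5, 5): e=[22,16,-14] → .
    (3,2)@(7, 5): e=[26,8,-10] → .
    (4,2)@(9, 5): e=[30,0,-6] → .  [on edge]
    (5,3)@(11, 7): e=[42,0,-18] → .  [on edge]
  covered (4 px):
    . X X . . . . . . . .
    . . X X . . . . . . .
    . . . . . . . . . . .
    . . . . . . . . . . .
T1:
  degenerate (2·area = 0) — covers nothing
T2:
  2·area = 16
  edge (8, 8)→(20, 4): d=(12,-4) inclusive
  edge (20, 4)→(12, 8): d=(-8,4) inclusive
  edge (12, 8)→(8, 8): d=(-4,0) inclusive
    (8,2)@(17, 5): e=[0,4,12] → X  [on edge]
    (9,2)@(19, 5): e=[8,-4,12] → .
    (5,3)@(11, 7): e=[0,12,4] → X  [on edge]
    (6,3)@(13, 7): e=[8,4,4] → X
    (7,3)@(15, 7): e=[16,-4,4] → .
    (8,3)@(17, 7): e=[24,-12,4] → .
  covered (3 px):
    . . . . . . . . . . .
    . . . . . . . . . . .
    . . . . . . . . X . .
    . . . . . X X . . . .

Final: [8,14,2]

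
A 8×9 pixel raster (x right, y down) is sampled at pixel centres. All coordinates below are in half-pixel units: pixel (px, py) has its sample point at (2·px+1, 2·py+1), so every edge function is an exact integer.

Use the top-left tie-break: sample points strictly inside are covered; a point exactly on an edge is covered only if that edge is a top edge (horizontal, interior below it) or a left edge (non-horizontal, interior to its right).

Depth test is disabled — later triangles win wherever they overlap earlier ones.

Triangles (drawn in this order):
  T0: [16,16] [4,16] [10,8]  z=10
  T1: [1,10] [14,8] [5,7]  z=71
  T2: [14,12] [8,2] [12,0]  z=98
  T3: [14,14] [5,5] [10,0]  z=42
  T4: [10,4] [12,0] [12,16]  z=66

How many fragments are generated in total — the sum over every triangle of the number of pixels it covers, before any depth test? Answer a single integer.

T0:
  2·area = 96
  edge (16, 16)→(4, 16): d=(-12,0) right/bottom  bias=-1
  edge (4, 16)→(10, 8): d=(6,-8) top-left  bias=+0
  edge (10, 8)→(16, 16): d=(6,8) right/bottom  bias=-1
    (4,5)@(9, 11): e=[60,10,26] → █
    (5,5)@(11, 11): e=[60,26,10] → █
    (6,5)@(13, 11): e=[60,42,-6] → ·
    (3,6)@(7, 13): e=[36,6,54] → █
    (6,6)@(13, 13): e=[36,54,6] → █
    (7,6)@(15, 13): e=[36,70,-10] → ·
    (2,7)@(5, 15): e=[12,2,82] → █
    (7,7)@(15, 15): e=[12,82,2] → █
    (2,8)@(5, 17): e=[-12,14,94] → ·
    (3,8)@(7, 17): e=[-12,30,78] → ·
    (4,8)@(9, 17): e=[-12,46,62] → ·
    (5,8)@(11, 17): e=[-12,62,46] → ·
  covered (12 px):
    · · · · · · · ·
    · · · · · · · ·
    · · · · · · · ·
    · · · · · · · ·
    · · · · · · · ·
    · · · · █ █ · ·
    · · · █ █ █ █ ·
    · · █ █ █ █ █ █
    · · · · · · · ·
T1:
  2·area = 31  (B↔C swapped to make it positive)
  edge (1, 10)→(5, 7): d=(4,-3) top-left  bias=+0
  edge (5, 7)→(14, 8): d=(9,1) right/bottom  bias=-1
  edge (14, 8)→(1, 10): d=(-13,2) right/bottom  bias=-1
    (6,0)@(13, 1): e=[0,-62,93] → ·  [on edge]
    (2,3)@(5, 7): e=[0,0,31] → ·  [on edge]
    (1,4)@(3, 9): e=[2,20,9] → █
    (2,4)@(5, 9): e=[8,18,5] → █
    (3,4)@(7, 9): e=[14,16,1] → █
    (4,4)@(9, 9): e=[20,14,-3] → ·
    (1,5)@(3, 11): e=[10,38,-17] → ·
    (2,5)@(5, 11): e=[16,36,-21] → ·
    (3,5)@(7, 11): e=[22,34,-25] → ·
  covered (3 px):
    · · · · · · · ·
    · · · · · · · ·
    · · · · · · · ·
    · · · · · · · ·
    · █ █ █ · · · ·
    · · · · · · · ·
    · · · · · · · ·
    · · · · · · · ·
    · · · · · · · ·
T2:
  2·area = 52
  edge (14, 12)→(8, 2): d=(-6,-10) top-left  bias=+0
  edge (8, 2)→(12, 0): d=(4,-2) top-left  bias=+0
  edge (12, 0)→(14, 12): d=(2,12) right/bottom  bias=-1
    (5,0)@(11, 1): e=[36,2,14] → █
    (6,0)@(13, 1): e=[56,6,-10] → ·
    (4,1)@(9, 3): e=[4,6,42] → █
    (6,1)@(13, 3): e=[44,14,-6] → ·
    (4,2)@(9, 5): e=[-8,14,46] → ·
    (5,2)@(11, 5): e=[12,18,22] → █
    (6,2)@(13, 5): e=[32,22,-2] → ·
    (5,3)@(11, 7): e=[0,26,26] → █  [on edge]
    (6,3)@(13, 7): e=[20,30,2] → █
    (7,3)@(15, 7): e=[40,34,-22] → ·
    (5,4)@(11, 9): e=[-12,34,30] → ·
    (6,4)@(13, 9): e=[8,38,6] → █
  covered (7 px):
    · · · · · █ · ·
    · · · · █ █ · ·
    · · · · · █ · ·
    · · · · · █ █ ·
    · · · · · · █ ·
    · · · · · · · ·
    · · · · · · · ·
    · · · · · · · ·
    · · · · · · · ·
T3:
  2·area = 90
  edge (14, 14)→(5, 5): d=(-9,-9) top-left  bias=+0
  edge (5, 5)→(10, 0): d=(5,-5) top-left  bias=+0
  edge (10, 0)→(14, 14): d=(4,14) right/bottom  bias=-1
    (0,0)@(1, 1): e=[0,-40,130] → ·  [on edge]
    (4,0)@(9, 1): e=[72,0,18] → █  [on edge]
    (5,0)@(11, 1): e=[90,10,-10] → ·
    (1,1)@(3, 3): e=[0,-20,110] → ·  [on edge]
    (3,1)@(7, 3): e=[36,0,54] → █  [on edge]
    (5,1)@(11, 3): e=[72,20,-2] → ·
    (2,2)@(5, 5): e=[0,0,90] → █  [on edge]
    (5,2)@(11, 5): e=[54,30,6] → █
    (6,2)@(13, 5): e=[72,40,-22] → ·
    (1,3)@(3, 7): e=[-36,0,126] → ·  [on edge]
    (2,3)@(5, 7): e=[-18,10,98] → ·
    (3,3)@(7, 7): e=[0,20,70] → █  [on edge]
    (0,4)@(1, 9): e=[-72,0,162] → ·  [on edge]
    (4,4)@(9, 9): e=[0,40,50] → █  [on edge]
    (5,5)@(11, 11): e=[0,60,30] → █  [on edge]
    (6,6)@(13, 13): e=[0,80,10] → █  [on edge]
    (7,7)@(15, 15): e=[0,100,-10] → ·  [on edge]
  covered (15 px):
    · · · · █ · · ·
    · · · █ █ · · ·
    · · █ █ █ █ · ·
    · · · █ █ █ · ·
    · · · · █ █ · ·
    · · · · · █ █ ·
    · · · · · · █ ·
    · · · · · · · ·
    · · · · · · · ·
T4:
  2·area = 32
  edge (10, 4)→(12, 0): d=(2,-4) top-left  bias=+0
  edge (12, 0)→(12, 16): d=(0,16) right/bottom  bias=-1
  edge (12, 16)→(10, 4): d=(-2,-12) top-left  bias=+0
    (5,1)@(11, 3): e=[2,16,14] → █
    (6,1)@(13, 3): e=[10,-16,38] → ·
    (5,2)@(11, 5): e=[6,16,10] → █
    (6,2)@(13, 5): e=[14,-16,34] → ·
    (5,3)@(11, 7): e=[10,16,6] → █
    (6,3)@(13, 7): e=[18,-16,30] → ·
    (5,4)@(11, 9): e=[14,16,2] → █
    (6,4)@(13, 9): e=[22,-16,26] → ·
    (5,5)@(11, 11): e=[18,16,-2] → ·
  covered (4 px):
    · · · · · · · ·
    · · · · · █ · ·
    · · · · · █ · ·
    · · · · · █ · ·
    · · · · · █ · ·
    · · · · · · · ·
    · · · · · · · ·
    · · · · · · · ·
    · · · · · · · ·

Answer: 41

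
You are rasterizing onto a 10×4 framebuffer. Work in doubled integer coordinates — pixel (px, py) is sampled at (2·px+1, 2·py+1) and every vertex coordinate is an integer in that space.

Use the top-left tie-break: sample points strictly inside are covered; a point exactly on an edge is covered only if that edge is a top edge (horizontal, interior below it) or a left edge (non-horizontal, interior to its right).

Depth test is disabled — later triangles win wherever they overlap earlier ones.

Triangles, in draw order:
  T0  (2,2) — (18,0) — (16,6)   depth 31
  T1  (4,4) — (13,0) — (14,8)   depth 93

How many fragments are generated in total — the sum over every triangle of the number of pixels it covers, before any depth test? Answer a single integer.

T0:
  2·area = 92
  edge (2, 2)→(18, 0): d=(16,-2) top-left  bias=+0
  edge (18, 0)→(16, 6): d=(-2,6) right/bottom  bias=-1
  edge (16, 6)→(2, 2): d=(-14,-4) top-left  bias=+0
    (5,0)@(11, 1): e=[2,40,50] → #
    (6,0)@(13, 1): e=[6,28,58] → #
    (7,0)@(15, 1): e=[10,16,66] → #
    (8,0)@(17, 1): e=[14,4,74] → #
    (9,0)@(19, 1): e=[18,-8,82] → ·
    (3,1)@(7, 3): e=[26,60,6] → #
    (4,1)@(9, 3): e=[30,48,14] → #
    (8,1)@(17, 3): e=[46,0,46] → ·  [on edge]
    (3,2)@(7, 5): e=[58,56,-22] → ·
    (4,2)@(9, 5): e=[62,44,-14] → ·
    (5,2)@(11, 5): e=[66,32,-6] → ·
    (6,2)@(13, 5): e=[70,20,2] → #
  covered (11 px):
    · · · · · # # # # ·
    · · · # # # # # · ·
    · · · · · · # # · ·
    · · · · · · · · · ·
T1:
  2·area = 76
  edge (4, 4)→(13, 0): d=(9,-4) top-left  bias=+0
  edge (13, 0)→(14, 8): d=(1,8) right/bottom  bias=-1
  edge (14, 8)→(4, 4): d=(-10,-4) top-left  bias=+0
    (5,0)@(11, 1): e=[1,17,58] → #
    (6,0)@(13, 1): e=[9,1,66] → #
    (7,0)@(15, 1): e=[17,-15,74] → ·
    (3,1)@(7, 3): e=[3,51,22] → #
    (4,1)@(9, 3): e=[11,35,30] → #
    (7,1)@(15, 3): e=[35,-13,54] → ·
    (3,2)@(7, 5): e=[21,53,2] → #
    (7,2)@(15, 5): e=[53,-11,34] → ·
    (3,3)@(7, 7): e=[39,55,-18] → ·
    (4,3)@(9, 7): e=[47,39,-10] → ·
    (5,3)@(11, 7): e=[55,23,-2] → ·
    (6,3)@(13, 7): e=[63,7,6] → #
  covered (11 px):
    · · · · · # # · · ·
    · · · # # # # · · ·
    · · · # # # # · · ·
    · · · · · · # · · ·

Answer: 22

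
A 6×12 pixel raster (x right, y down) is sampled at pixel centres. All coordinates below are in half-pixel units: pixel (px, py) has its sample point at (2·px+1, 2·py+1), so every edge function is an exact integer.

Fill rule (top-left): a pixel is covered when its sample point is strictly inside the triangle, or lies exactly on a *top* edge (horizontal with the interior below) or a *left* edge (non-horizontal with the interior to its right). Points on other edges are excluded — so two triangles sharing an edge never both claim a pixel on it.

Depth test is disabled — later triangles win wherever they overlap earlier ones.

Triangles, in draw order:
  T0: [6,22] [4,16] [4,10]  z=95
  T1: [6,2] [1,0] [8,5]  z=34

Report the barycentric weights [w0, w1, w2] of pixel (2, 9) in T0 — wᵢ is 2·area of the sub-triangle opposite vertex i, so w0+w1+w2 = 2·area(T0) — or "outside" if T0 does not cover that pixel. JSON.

T0:
  2·area = 12
  edge (6, 22)→(4, 16): d=(-2,-6) top-left  bias=+0
  edge (4, 16)→(4, 10): d=(0,-6) top-left  bias=+0
  edge (4, 10)→(6, 22): d=(2,12) right/bottom  bias=-1
    (0,3)@(1, 7): e=[0,-18,30] → ·  [on edge]
    (1,6)@(3, 13): e=[0,-6,18] → ·  [on edge]
    (2,8)@(5, 17): e=[4,6,2] → █
    (3,8)@(7, 17): e=[16,18,-22] → ·
    (2,9)@(5, 19): e=[0,6,6] → █  [on edge]
    (3,9)@(7, 19): e=[12,18,-18] → ·
    (2,10)@(5, 21): e=[-4,6,10] → ·
  covered (2 px):
    · · · · · ·
    · · · · · ·
    · · · · · ·
    · · · · · ·
    · · · · · ·
    · · · · · ·
    · · · · · ·
    · · · · · ·
    · · █ · · ·
    · · █ · · ·
    · · · · · ·
    · · · · · ·
T1:
  2·area = 11  (B↔C swapped to make it positive)
  edge (6, 2)→(8, 5): d=(2,3) right/bottom  bias=-1
  edge (8, 5)→(1, 0): d=(-7,-5) top-left  bias=+0
  edge (1, 0)→(6, 2): d=(5,2) right/bottom  bias=-1
    (1,0)@(3, 1): e=[7,3,1] → █
    (2,0)@(5, 1): e=[1,13,-3] → ·
    (1,1)@(3, 3): e=[11,-11,11] → ·
  covered (1 px):
    · █ · · · ·
    · · · · · ·
    · · · · · ·
    · · · · · ·
    · · · · · ·
    · · · · · ·
    · · · · · ·
    · · · · · ·
    · · · · · ·
    · · · · · ·
    · · · · · ·
    · · · · · ·

Final: [6,6,0]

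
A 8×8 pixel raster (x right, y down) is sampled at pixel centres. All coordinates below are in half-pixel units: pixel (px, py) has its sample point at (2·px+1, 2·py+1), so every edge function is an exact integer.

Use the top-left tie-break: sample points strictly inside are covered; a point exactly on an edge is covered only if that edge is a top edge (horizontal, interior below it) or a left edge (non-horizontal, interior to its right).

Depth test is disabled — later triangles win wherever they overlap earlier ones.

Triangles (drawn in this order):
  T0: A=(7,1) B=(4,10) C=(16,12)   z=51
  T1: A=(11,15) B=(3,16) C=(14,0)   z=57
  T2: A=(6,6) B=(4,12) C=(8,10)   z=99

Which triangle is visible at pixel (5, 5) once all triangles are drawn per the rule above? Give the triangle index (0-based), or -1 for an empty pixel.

T0:
  2·area = 114  (B↔C swapped to make it positive)
  edge (7, 1)→(16, 12): d=(9,11) right/bottom  bias=-1
  edge (16, 12)→(4, 10): d=(-12,-2) top-left  bias=+0
  edge (4, 10)→(7, 1): d=(3,-9) top-left  bias=+0
    (3,0)@(7, 1): e=[0,114,0] → ·  [on edge]
    (3,1)@(7, 3): e=[18,90,6] → #
    (4,1)@(9, 3): e=[-4,94,24] → ·
    (3,2)@(7, 5): e=[36,66,12] → #
    (4,2)@(9, 5): e=[14,70,30] → #
    (5,2)@(11, 5): e=[-8,74,48] → ·
    (2,3)@(5, 7): e=[76,38,0] → #  [on edge]
    (5,3)@(11, 7): e=[10,50,54] → #
    (6,3)@(13, 7): e=[-12,54,72] → ·
    (2,4)@(5, 9): e=[94,14,6] → #
    (6,4)@(13, 9): e=[6,30,78] → #
    (7,4)@(15, 9): e=[-16,34,96] → ·
    (1,6)@(3, 13): e=[152,-38,0] → ·  [on edge]
  covered (15 px):
    · · · · · · · ·
    · · · # · · · ·
    · · · # # · · ·
    · · # # # # · ·
    · · # # # # # ·
    · · · · · # # #
    · · · · · · · ·
    · · · · · · · ·
T1:
  2·area = 117
  edge (11, 15)→(3, 16): d=(-8,1) right/bottom  bias=-1
  edge (3, 16)→(14, 0): d=(11,-16) top-left  bias=+0
  edge (14, 0)→(11, 15): d=(-3,15) right/bottom  bias=-1
    (6,1)@(13, 3): e=[94,17,6] → #
    (7,1)@(15, 3): e=[92,49,-24] → ·
    (5,2)@(11, 5): e=[80,7,30] → #
    (6,2)@(13, 5): e=[78,39,0] → ·  [on edge]
    (5,3)@(11, 7): e=[64,29,24] → #
    (6,3)@(13, 7): e=[62,61,-6] → ·
    (4,4)@(9, 9): e=[50,19,48] → #
    (6,4)@(13, 9): e=[46,83,-12] → ·
    (3,5)@(7, 11): e=[36,9,72] → #
    (6,5)@(13, 11): e=[30,105,-18] → ·
    (3,6)@(7, 13): e=[20,31,66] → #
    (6,6)@(13, 13): e=[14,127,-24] → ·
    (5,7)@(11, 15): e=[0,117,0] → ·  [on edge]
  covered (14 px):
    · · · · · · · ·
    · · · · · · # ·
    · · · · · # · ·
    · · · · · # · ·
    · · · · # # · ·
    · · · # # # · ·
    · · · # # # · ·
    · · # # # · · ·
T2:
  2·area = 20  (B↔C swapped to make it positive)
  edge (6, 6)→(8, 10): d=(2,4) right/bottom  bias=-1
  edge (8, 10)→(4, 12): d=(-4,2) right/bottom  bias=-1
  edge (4, 12)→(6, 6): d=(2,-6) top-left  bias=+0
    (3,1)@(7, 3): e=[-10,30,0] → ·  [on edge]
    (2,4)@(5, 9): e=[10,10,0] → #  [on edge]
    (3,4)@(7, 9): e=[2,6,12] → #
    (4,4)@(9, 9): e=[-6,2,24] → ·
    (2,5)@(5, 11): e=[14,2,4] → #
    (3,5)@(7, 11): e=[6,-2,16] → ·
    (2,6)@(5, 13): e=[18,-6,8] → ·
    (1,7)@(3, 15): e=[30,-10,0] → ·  [on edge]
  covered (3 px):
    · · · · · · · ·
    · · · · · · · ·
    · · · · · · · ·
    · · · · · · · ·
    · · # # · · · ·
    · · # · · · · ·
    · · · · · · · ·
    · · · · · · · ·

Z-buffer (winner per pixel, '.' = empty):
  . . . . . . . .
  . . . 0 . . 1 .
  . . . 0 0 1 . .
  . . 0 0 0 1 . .
  . . 2 2 1 1 0 .
  . . 2 1 1 1 0 0
  . . . 1 1 1 . .
  . . 1 1 1 . . .

Final: 1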